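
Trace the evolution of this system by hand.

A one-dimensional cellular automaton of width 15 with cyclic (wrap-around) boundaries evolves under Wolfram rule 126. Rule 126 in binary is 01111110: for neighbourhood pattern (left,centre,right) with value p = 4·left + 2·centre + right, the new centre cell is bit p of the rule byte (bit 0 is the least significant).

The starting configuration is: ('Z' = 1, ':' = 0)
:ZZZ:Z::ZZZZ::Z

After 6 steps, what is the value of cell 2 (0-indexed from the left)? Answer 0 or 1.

0

[0] :ZZZ:Z::ZZZZ::Z
[1] ZZ:ZZZZZZ::ZZZZ
[2] :ZZZ::::ZZZZ:::
[3] ZZ:ZZ::ZZ::ZZ::
[4] ZZZZZZZZZZZZZZZ
[5] :::::::::::::::
[6] :::::::::::::::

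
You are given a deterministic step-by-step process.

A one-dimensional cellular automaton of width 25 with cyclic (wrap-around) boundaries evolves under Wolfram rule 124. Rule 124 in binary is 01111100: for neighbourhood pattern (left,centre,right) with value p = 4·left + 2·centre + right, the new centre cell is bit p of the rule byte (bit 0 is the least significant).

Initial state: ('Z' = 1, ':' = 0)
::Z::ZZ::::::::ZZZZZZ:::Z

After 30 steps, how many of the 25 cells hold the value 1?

[0] ::Z::ZZ::::::::ZZZZZZ:::Z
[1] Z:ZZ:ZZZ:::::::Z::::ZZ::Z
[2] ZZZZZZ:ZZ::::::ZZ:::ZZZ:Z
[3] :::::ZZZZZ:::::ZZZ::Z:ZZZ
[4] Z::::Z:::ZZ::::Z:ZZ:ZZZ:Z
[5] ZZ:::ZZ::ZZZ:::ZZZZZZ:ZZZ
[6] :ZZ::ZZZ:Z:ZZ::Z::::ZZZ::
[7] :ZZZ:Z:ZZZZZZZ:ZZ:::Z:ZZ:
[8] :Z:ZZZZZ:::::ZZZZZ::ZZZZZ
[9] ZZZZ:::ZZ::::Z:::ZZ:Z:::Z
[10] :::ZZ::ZZZ:::ZZ::ZZZZZ::Z
[11] Z::ZZZ:Z:ZZ::ZZZ:Z:::ZZ:Z
[12] ZZ:Z:ZZZZZZZ:Z:ZZZZ::ZZZZ
[13] :ZZZZZ:::::ZZZZZ::ZZ:Z:::
[14] :Z:::ZZ::::Z:::ZZ:ZZZZZ::
[15] :ZZ::ZZZ:::ZZ::ZZZZ:::ZZ:
[16] :ZZZ:Z:ZZ::ZZZ:Z::ZZ::ZZZ
[17] ZZ:ZZZZZZZ:Z:ZZZZ:ZZZ:Z:Z
[18] :ZZZ:::::ZZZZZ::ZZZ:ZZZZZ
[19] ZZ:ZZ::::Z:::ZZ:Z:ZZZ:::Z
[20] :ZZZZZ:::ZZ::ZZZZZZ:ZZ::Z
[21] ZZ:::ZZ::ZZZ:Z::::ZZZZZ:Z
[22] :ZZ::ZZZ:Z:ZZZZ:::Z:::ZZZ
[23] ZZZZ:Z:ZZZZZ::ZZ::ZZ::Z:Z
[24] :::ZZZZZ:::ZZ:ZZZ:ZZZ:ZZZ
[25] Z::Z:::ZZ::ZZZZ:ZZZ:ZZZ:Z
[26] ZZ:ZZ::ZZZ:Z::ZZZ:ZZZ:ZZZ
[27] :ZZZZZ:Z:ZZZZ:Z:ZZZ:ZZZ::
[28] :Z:::ZZZZZ::ZZZZZ:ZZZ:ZZ:
[29] :ZZ::Z:::ZZ:Z:::ZZZ:ZZZZZ
[30] ZZZZ:ZZ::ZZZZZ::Z:ZZZ:::Z

16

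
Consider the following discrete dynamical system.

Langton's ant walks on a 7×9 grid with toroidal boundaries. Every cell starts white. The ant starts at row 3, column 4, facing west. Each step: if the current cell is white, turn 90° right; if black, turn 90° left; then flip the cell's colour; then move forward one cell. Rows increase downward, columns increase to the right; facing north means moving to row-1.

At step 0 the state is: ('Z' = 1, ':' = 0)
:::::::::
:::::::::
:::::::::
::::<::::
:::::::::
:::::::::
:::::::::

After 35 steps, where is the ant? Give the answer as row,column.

3,7

step 0: :::::::::
:::::::::
:::::::::
::::<::::
:::::::::
:::::::::
:::::::::
step 1: :::::::::
:::::::::
::::^::::
::::Z::::
:::::::::
:::::::::
:::::::::
step 2: :::::::::
:::::::::
::::Z>:::
::::Z::::
:::::::::
:::::::::
:::::::::
step 3: :::::::::
:::::::::
::::ZZ:::
::::Zv:::
:::::::::
:::::::::
:::::::::
step 4: :::::::::
:::::::::
::::ZZ:::
::::<Z:::
:::::::::
:::::::::
:::::::::
step 5: :::::::::
:::::::::
::::ZZ:::
:::::Z:::
::::v::::
:::::::::
:::::::::
step 6: :::::::::
:::::::::
::::ZZ:::
:::::Z:::
:::<Z::::
:::::::::
:::::::::
step 7: :::::::::
:::::::::
::::ZZ:::
:::^:Z:::
:::ZZ::::
:::::::::
:::::::::
step 8: :::::::::
:::::::::
::::ZZ:::
:::Z>Z:::
:::ZZ::::
:::::::::
:::::::::
step 9: :::::::::
:::::::::
::::ZZ:::
:::ZZZ:::
:::Zv::::
:::::::::
:::::::::
step 10: :::::::::
:::::::::
::::ZZ:::
:::ZZZ:::
:::Z:>:::
:::::::::
:::::::::
step 11: :::::::::
:::::::::
::::ZZ:::
:::ZZZ:::
:::Z:Z:::
:::::v:::
:::::::::
step 12: :::::::::
:::::::::
::::ZZ:::
:::ZZZ:::
:::Z:Z:::
::::<Z:::
:::::::::
step 13: :::::::::
:::::::::
::::ZZ:::
:::ZZZ:::
:::Z^Z:::
::::ZZ:::
:::::::::
step 14: :::::::::
:::::::::
::::ZZ:::
:::ZZZ:::
:::ZZ>:::
::::ZZ:::
:::::::::
step 15: :::::::::
:::::::::
::::ZZ:::
:::ZZ^:::
:::ZZ::::
::::ZZ:::
:::::::::
step 16: :::::::::
:::::::::
::::ZZ:::
:::Z<::::
:::ZZ::::
::::ZZ:::
:::::::::
step 17: :::::::::
:::::::::
::::ZZ:::
:::Z:::::
:::Zv::::
::::ZZ:::
:::::::::
step 18: :::::::::
:::::::::
::::ZZ:::
:::Z:::::
:::Z:>:::
::::ZZ:::
:::::::::
step 19: :::::::::
:::::::::
::::ZZ:::
:::Z:::::
:::Z:Z:::
::::Zv:::
:::::::::
step 20: :::::::::
:::::::::
::::ZZ:::
:::Z:::::
:::Z:Z:::
::::Z:>::
:::::::::
step 21: :::::::::
:::::::::
::::ZZ:::
:::Z:::::
:::Z:Z:::
::::Z:Z::
::::::v::
step 22: :::::::::
:::::::::
::::ZZ:::
:::Z:::::
:::Z:Z:::
::::Z:Z::
:::::<Z::
step 23: :::::::::
:::::::::
::::ZZ:::
:::Z:::::
:::Z:Z:::
::::Z^Z::
:::::ZZ::
step 24: :::::::::
:::::::::
::::ZZ:::
:::Z:::::
:::Z:Z:::
::::ZZ>::
:::::ZZ::
step 25: :::::::::
:::::::::
::::ZZ:::
:::Z:::::
:::Z:Z^::
::::ZZ:::
:::::ZZ::
step 26: :::::::::
:::::::::
::::ZZ:::
:::Z:::::
:::Z:ZZ>:
::::ZZ:::
:::::ZZ::
step 27: :::::::::
:::::::::
::::ZZ:::
:::Z:::::
:::Z:ZZZ:
::::ZZ:v:
:::::ZZ::
step 28: :::::::::
:::::::::
::::ZZ:::
:::Z:::::
:::Z:ZZZ:
::::ZZ<Z:
:::::ZZ::
step 29: :::::::::
:::::::::
::::ZZ:::
:::Z:::::
:::Z:Z^Z:
::::ZZZZ:
:::::ZZ::
step 30: :::::::::
:::::::::
::::ZZ:::
:::Z:::::
:::Z:<:Z:
::::ZZZZ:
:::::ZZ::
step 31: :::::::::
:::::::::
::::ZZ:::
:::Z:::::
:::Z:::Z:
::::ZvZZ:
:::::ZZ::
step 32: :::::::::
:::::::::
::::ZZ:::
:::Z:::::
:::Z:::Z:
::::Z:>Z:
:::::ZZ::
step 33: :::::::::
:::::::::
::::ZZ:::
:::Z:::::
:::Z::^Z:
::::Z::Z:
:::::ZZ::
step 34: :::::::::
:::::::::
::::ZZ:::
:::Z:::::
:::Z::Z>:
::::Z::Z:
:::::ZZ::
step 35: :::::::::
:::::::::
::::ZZ:::
:::Z:::^:
:::Z::Z::
::::Z::Z:
:::::ZZ::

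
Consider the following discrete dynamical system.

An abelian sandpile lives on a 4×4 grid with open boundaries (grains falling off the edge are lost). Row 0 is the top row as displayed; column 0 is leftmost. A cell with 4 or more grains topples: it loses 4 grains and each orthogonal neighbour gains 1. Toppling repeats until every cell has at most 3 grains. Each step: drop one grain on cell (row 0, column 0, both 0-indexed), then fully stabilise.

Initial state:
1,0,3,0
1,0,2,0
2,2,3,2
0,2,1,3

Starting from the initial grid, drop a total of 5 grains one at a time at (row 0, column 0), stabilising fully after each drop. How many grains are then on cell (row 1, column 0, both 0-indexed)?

step 0: 1,0,3,0
1,0,2,0
2,2,3,2
0,2,1,3
step 1: 2,0,3,0
1,0,2,0
2,2,3,2
0,2,1,3
step 2: 3,0,3,0
1,0,2,0
2,2,3,2
0,2,1,3
step 3: 0,1,3,0
2,0,2,0
2,2,3,2
0,2,1,3
step 4: 1,1,3,0
2,0,2,0
2,2,3,2
0,2,1,3
step 5: 2,1,3,0
2,0,2,0
2,2,3,2
0,2,1,3

2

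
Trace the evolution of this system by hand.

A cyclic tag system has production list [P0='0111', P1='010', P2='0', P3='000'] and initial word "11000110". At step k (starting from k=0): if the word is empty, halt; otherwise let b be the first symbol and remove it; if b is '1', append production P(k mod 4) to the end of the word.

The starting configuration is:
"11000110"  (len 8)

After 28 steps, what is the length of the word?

12

gen 0: "11000110"  (len 8)
gen 1: "10001100111"  (len 11)
gen 2: "0001100111010"  (len 13)
gen 3: "001100111010"  (len 12)
gen 4: "01100111010"  (len 11)
gen 5: "1100111010"  (len 10)
gen 6: "100111010010"  (len 12)
gen 7: "001110100100"  (len 12)
gen 8: "01110100100"  (len 11)
gen 9: "1110100100"  (len 10)
gen 10: "110100100010"  (len 12)
gen 11: "101001000100"  (len 12)
gen 12: "01001000100000"  (len 14)
gen 13: "1001000100000"  (len 13)
gen 14: "001000100000010"  (len 15)
gen 15: "01000100000010"  (len 14)
gen 16: "1000100000010"  (len 13)
gen 17: "0001000000100111"  (len 16)
gen 18: "001000000100111"  (len 15)
gen 19: "01000000100111"  (len 14)
gen 20: "1000000100111"  (len 13)
gen 21: "0000001001110111"  (len 16)
gen 22: "000001001110111"  (len 15)
gen 23: "00001001110111"  (len 14)
gen 24: "0001001110111"  (len 13)
gen 25: "001001110111"  (len 12)
gen 26: "01001110111"  (len 11)
gen 27: "1001110111"  (len 10)
gen 28: "001110111000"  (len 12)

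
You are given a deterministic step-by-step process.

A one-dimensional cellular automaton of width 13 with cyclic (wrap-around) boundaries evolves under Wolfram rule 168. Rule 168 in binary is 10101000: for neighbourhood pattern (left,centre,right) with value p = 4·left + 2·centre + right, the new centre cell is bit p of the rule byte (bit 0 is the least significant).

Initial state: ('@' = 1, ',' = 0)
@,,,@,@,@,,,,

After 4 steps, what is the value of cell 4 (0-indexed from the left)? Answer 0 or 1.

0

0) @,,,@,@,@,,,,
1) ,,,,,@,@,,,,,
2) ,,,,,,@,,,,,,
3) ,,,,,,,,,,,,,
4) ,,,,,,,,,,,,,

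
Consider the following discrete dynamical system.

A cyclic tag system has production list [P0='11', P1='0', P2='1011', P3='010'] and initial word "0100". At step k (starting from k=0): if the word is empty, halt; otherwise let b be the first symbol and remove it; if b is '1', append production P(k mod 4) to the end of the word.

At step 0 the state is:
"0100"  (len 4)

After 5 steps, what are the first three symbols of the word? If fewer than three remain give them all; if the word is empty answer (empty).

(empty)

[0] "0100"  (len 4)
[1] "100"  (len 3)
[2] "000"  (len 3)
[3] "00"  (len 2)
[4] "0"  (len 1)
[5] (halted — word empty)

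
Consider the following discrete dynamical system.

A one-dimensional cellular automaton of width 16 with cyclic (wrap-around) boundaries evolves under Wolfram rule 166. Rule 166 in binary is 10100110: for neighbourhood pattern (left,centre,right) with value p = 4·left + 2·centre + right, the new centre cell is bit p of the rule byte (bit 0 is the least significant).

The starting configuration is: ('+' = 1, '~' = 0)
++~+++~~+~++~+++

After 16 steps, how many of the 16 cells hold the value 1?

11

gen 0: ++~+++~~+~++~+++
gen 1: +~+~+~~+++~~+~++
gen 2: ~++++~+~+~~+++~+
gen 3: +~++~++++~+~+~++
gen 4: ~+~~+~++~+++++~+
gen 5: ++~+++~~+~+++~++
gen 6: +~+~+~~+++~+~+~+
gen 7: ~++++~+~+~+++++~
gen 8: +~++~+++++~+++~~
gen 9: ++~~+~+++~+~+~~+
gen 10: +~~+++~+~++++~+~
gen 11: +~+~+~+++~++~+++
gen 12: ~+++++~+~+~~+~++
gen 13: +~+++~++++~+++~~
gen 14: ++~+~+~++~+~+~~+
gen 15: +~+++++~~++++~+~
gen 16: ++~+++~~+~++~+++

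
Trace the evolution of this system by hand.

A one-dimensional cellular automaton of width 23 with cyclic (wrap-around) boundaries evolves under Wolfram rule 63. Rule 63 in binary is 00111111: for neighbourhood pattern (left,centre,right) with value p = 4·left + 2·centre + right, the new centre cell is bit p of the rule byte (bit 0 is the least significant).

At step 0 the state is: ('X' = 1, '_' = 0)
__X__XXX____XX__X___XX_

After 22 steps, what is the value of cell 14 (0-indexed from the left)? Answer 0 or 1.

0

[0] __X__XXX____XX__X___XX_
[1] XXXXXX__XXXXX_XXXXXXX_X
[2] ______XXX____XX______XX
[3] XXXXXXX__XXXXX_XXXXXXX_
[4] X______XXX____XX______X
[5] _XXXXXXX__XXXXX_XXXXXXX
[6] XX______XXX____XX______
[7] X_XXXXXXX__XXXXX_XXXXXX
[8] _XX______XXX____XX_____
[9] XX_XXXXXXX__XXXXX_XXXXX
[10] __XX______XXX____XX____
[11] XXX_XXXXXXX__XXXXX_XXXX
[12] ___XX______XXX____XX___
[13] XXXX_XXXXXXX__XXXXX_XXX
[14] ____XX______XXX____XX__
[15] XXXXX_XXXXXXX__XXXXX_XX
[16] _____XX______XXX____XX_
[17] XXXXXX_XXXXXXX__XXXXX_X
[18] ______XX______XXX____XX
[19] XXXXXXX_XXXXXXX__XXXXX_
[20] X______XX______XXX____X
[21] _XXXXXXX_XXXXXXX__XXXXX
[22] XX______XX______XXX____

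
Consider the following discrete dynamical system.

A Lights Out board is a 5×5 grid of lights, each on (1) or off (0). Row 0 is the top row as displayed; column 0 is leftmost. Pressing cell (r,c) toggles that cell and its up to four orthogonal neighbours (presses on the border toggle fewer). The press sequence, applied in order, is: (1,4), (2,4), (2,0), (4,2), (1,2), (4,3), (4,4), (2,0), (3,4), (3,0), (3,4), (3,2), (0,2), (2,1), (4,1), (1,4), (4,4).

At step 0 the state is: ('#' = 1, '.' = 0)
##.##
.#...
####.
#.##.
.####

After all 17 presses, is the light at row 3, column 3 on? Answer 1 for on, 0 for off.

1

t=0: ##.##
.#...
####.
#.##.
.####
t=1: ##.#.
.#.##
#####
#.##.
.####
t=2: ##.#.
.#.#.
###..
#.###
.####
t=3: ##.#.
##.#.
..#..
..###
.####
t=4: ##.#.
##.#.
..#..
...##
....#
t=5: ####.
#.#..
.....
...##
....#
t=6: ####.
#.#..
.....
....#
..##.
t=7: ####.
#.#..
.....
.....
..#.#
t=8: ####.
..#..
##...
#....
..#.#
t=9: ####.
..#..
##..#
#..##
..#..
t=10: ####.
..#..
.#..#
.#.##
#.#..
t=11: ####.
..#..
.#...
.#...
#.#.#
t=12: ####.
..#..
.##..
..##.
#...#
t=13: #....
.....
.##..
..##.
#...#
t=14: #....
.#...
#....
.###.
#...#
t=15: #....
.#...
#....
..##.
.##.#
t=16: #...#
.#.##
#...#
..##.
.##.#
t=17: #...#
.#.##
#...#
..###
.###.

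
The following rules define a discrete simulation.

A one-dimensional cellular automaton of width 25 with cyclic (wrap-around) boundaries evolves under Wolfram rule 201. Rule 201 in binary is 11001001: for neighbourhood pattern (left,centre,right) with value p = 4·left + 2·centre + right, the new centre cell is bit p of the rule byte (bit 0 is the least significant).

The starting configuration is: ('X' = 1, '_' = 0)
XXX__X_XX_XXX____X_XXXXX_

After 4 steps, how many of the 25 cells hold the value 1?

[0] XXX__X_XX_XXX____X_XXXXX_
[1] XXX____XX_XXX_XX___XXXXX_
[2] XXX_XX_XX_XXX_XX_X_XXXXX_
[3] XXX_XX_XX_XXX_XX___XXXXX_
[4] XXX_XX_XX_XXX_XX_X_XXXXX_

18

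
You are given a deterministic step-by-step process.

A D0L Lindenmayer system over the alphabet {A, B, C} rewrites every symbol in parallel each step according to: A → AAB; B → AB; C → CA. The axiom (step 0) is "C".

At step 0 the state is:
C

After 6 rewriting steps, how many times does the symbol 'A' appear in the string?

144

gen 0: C
gen 1: CA
gen 2: CAAAB
gen 3: CAAABAABAABAB
gen 4: CAAABAABAABABAABAABABAABAABABAABAB
gen 5: CAAABAABAABABAABAABABAABAABABAABABAABAABABAABAABABAABABAABAABABAABAABABAABABAABAABABAABAB
gen 6: CAAABAABAABABAABAABABAABAABABAABABAABAABABAABAABABAABABAAB…BAABABAABABAABAABABAABABAABAABABAABAABABAABABAABAABABAABAB  (len 233)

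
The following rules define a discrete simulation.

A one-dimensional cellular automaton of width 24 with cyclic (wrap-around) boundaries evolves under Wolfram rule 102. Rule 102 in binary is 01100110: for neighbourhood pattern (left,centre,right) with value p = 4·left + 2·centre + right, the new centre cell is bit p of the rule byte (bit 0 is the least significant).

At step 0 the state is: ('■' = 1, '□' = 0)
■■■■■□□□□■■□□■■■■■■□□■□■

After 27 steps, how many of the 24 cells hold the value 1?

12

k=0  ■■■■■□□□□■■□□■■■■■■□□■□■
k=1  □□□□■□□□■□■□■□□□□□■□■■■□
k=2  □□□■■□□■■■■■■□□□□■■■□□■□
k=3  □□■□■□■□□□□□■□□□■□□■□■■□
k=4  □■■■■■■□□□□■■□□■■□■■■□■□
k=5  ■□□□□□■□□□■□■□■□■■□□■■■□
k=6  ■□□□□■■□□■■■■■■■□■□■□□■■
k=7  ■□□□■□■□■□□□□□□■■■■■□■□□
k=8  ■□□■■■■■■□□□□□■□□□□■■■□■
k=9  ■□■□□□□□■□□□□■■□□□■□□■■□
k=10  ■■■□□□□■■□□□■□■□□■■□■□■■
k=11  □□■□□□■□■□□■■■■□■□■■■■□□
k=12  □■■□□■■■■□■□□□■■■■□□□■□□
k=13  ■□■□■□□□■■■□□■□□□■□□■■□□
k=14  ■■■■■□□■□□■□■■□□■■□■□■□■
k=15  □□□□■□■■□■■■□■□■□■■■■■■□
k=16  □□□■■■□■■□□■■■■■■□□□□□■□
k=17  □□■□□■■□■□■□□□□□■□□□□■■□
k=18  □■■□■□■■■■■□□□□■■□□□■□■□
k=19  ■□■■■■□□□□■□□□■□■□□■■■■□
k=20  ■■□□□■□□□■■□□■■■■□■□□□■■
k=21  □■□□■■□□■□■□■□□□■■■□□■□□
k=22  ■■□■□■□■■■■■■□□■□□■□■■□□
k=23  □■■■■■■□□□□□■□■■□■■■□■□■
k=24  ■□□□□□■□□□□■■■□■■□□■■■■■
k=25  ■□□□□■■□□□■□□■■□■□■□□□□□
k=26  ■□□□■□■□□■■□■□■■■■■□□□□■
k=27  ■□□■■■■□■□■■■■□□□□■□□□■□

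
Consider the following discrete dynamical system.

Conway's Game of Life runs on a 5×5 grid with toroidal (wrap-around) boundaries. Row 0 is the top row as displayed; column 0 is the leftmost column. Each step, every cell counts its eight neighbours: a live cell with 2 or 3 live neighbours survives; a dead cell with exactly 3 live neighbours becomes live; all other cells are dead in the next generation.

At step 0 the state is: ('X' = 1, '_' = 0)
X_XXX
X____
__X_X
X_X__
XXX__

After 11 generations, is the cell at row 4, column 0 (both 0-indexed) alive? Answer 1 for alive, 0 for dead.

1

0) X_XXX
X____
__X_X
X_X__
XXX__
1) __XX_
X_X__
X__XX
X_X_X
_____
2) _XXX_
X_X__
__X__
XX___
_XX_X
3) ____X
_____
X_X__
X__X_
____X
4) _____
_____
_X__X
XX_X_
X__XX
5) ____X
_____
_XX_X
_X_X_
XXXX_
6) XXXXX
X__X_
XXXX_
_____
XX_X_
7) _____
_____
XXXX_
___X_
___X_
8) _____
_XX__
_XXXX
_X_X_
_____
9) _____
XX___
____X
XX_XX
_____
10) _____
X____
__XX_
X__XX
X___X
11) X___X
_____
XXXX_
XXX__
X__X_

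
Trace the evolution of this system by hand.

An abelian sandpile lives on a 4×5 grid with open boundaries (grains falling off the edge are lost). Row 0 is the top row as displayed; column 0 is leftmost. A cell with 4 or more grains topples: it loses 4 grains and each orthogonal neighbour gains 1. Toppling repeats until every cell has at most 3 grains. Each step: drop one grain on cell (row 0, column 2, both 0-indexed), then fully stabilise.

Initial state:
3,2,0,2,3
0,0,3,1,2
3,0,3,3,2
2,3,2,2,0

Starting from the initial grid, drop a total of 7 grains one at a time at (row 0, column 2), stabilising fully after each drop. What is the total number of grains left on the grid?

33

t=0: 3,2,0,2,3
0,0,3,1,2
3,0,3,3,2
2,3,2,2,0
t=1: 3,2,1,2,3
0,0,3,1,2
3,0,3,3,2
2,3,2,2,0
t=2: 3,2,2,2,3
0,0,3,1,2
3,0,3,3,2
2,3,2,2,0
t=3: 3,2,3,2,3
0,0,3,1,2
3,0,3,3,2
2,3,2,2,0
t=4: 3,3,1,3,3
0,1,1,3,2
3,1,1,0,3
2,3,3,3,0
t=5: 3,3,2,3,3
0,1,1,3,2
3,1,1,0,3
2,3,3,3,0
t=6: 3,3,3,3,3
0,1,1,3,2
3,1,1,0,3
2,3,3,3,0
t=7: 0,1,2,2,1
1,2,3,1,1
3,1,1,2,0
2,3,3,3,1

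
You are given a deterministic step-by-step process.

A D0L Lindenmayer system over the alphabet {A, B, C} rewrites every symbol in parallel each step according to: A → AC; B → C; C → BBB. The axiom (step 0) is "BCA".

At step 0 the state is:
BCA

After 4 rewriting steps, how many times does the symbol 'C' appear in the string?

gen 0: BCA
gen 1: CBBBAC
gen 2: BBBCCCACBBB
gen 3: CCCBBBBBBBBBACBBBCCC
gen 4: BBBBBBBBBCCCCCCCCCACBBBCCCBBBBBBBBB

13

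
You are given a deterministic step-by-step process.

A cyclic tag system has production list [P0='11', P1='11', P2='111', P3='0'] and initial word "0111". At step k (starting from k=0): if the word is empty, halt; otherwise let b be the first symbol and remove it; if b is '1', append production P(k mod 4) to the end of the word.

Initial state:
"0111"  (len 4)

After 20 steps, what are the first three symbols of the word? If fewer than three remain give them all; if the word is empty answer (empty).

0) "0111"  (len 4)
1) "111"  (len 3)
2) "1111"  (len 4)
3) "111111"  (len 6)
4) "111110"  (len 6)
5) "1111011"  (len 7)
6) "11101111"  (len 8)
7) "1101111111"  (len 10)
8) "1011111110"  (len 10)
9) "01111111011"  (len 11)
10) "1111111011"  (len 10)
11) "111111011111"  (len 12)
12) "111110111110"  (len 12)
13) "1111011111011"  (len 13)
14) "11101111101111"  (len 14)
15) "1101111101111111"  (len 16)
16) "1011111011111110"  (len 16)
17) "01111101111111011"  (len 17)
18) "1111101111111011"  (len 16)
19) "111101111111011111"  (len 18)
20) "111011111110111110"  (len 18)

111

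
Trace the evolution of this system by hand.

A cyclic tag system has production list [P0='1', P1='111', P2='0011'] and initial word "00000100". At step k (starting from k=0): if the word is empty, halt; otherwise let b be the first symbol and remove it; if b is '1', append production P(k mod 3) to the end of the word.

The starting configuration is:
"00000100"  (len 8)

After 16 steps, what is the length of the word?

11

t=0: "00000100"  (len 8)
t=1: "0000100"  (len 7)
t=2: "000100"  (len 6)
t=3: "00100"  (len 5)
t=4: "0100"  (len 4)
t=5: "100"  (len 3)
t=6: "000011"  (len 6)
t=7: "00011"  (len 5)
t=8: "0011"  (len 4)
t=9: "011"  (len 3)
t=10: "11"  (len 2)
t=11: "1111"  (len 4)
t=12: "1110011"  (len 7)
t=13: "1100111"  (len 7)
t=14: "100111111"  (len 9)
t=15: "001111110011"  (len 12)
t=16: "01111110011"  (len 11)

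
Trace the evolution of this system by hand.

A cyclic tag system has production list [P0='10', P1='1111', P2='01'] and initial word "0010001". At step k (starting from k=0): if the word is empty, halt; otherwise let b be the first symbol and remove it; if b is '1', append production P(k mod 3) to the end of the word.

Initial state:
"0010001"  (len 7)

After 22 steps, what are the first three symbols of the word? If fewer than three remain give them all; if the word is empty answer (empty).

0) "0010001"  (len 7)
1) "010001"  (len 6)
2) "10001"  (len 5)
3) "000101"  (len 6)
4) "00101"  (len 5)
5) "0101"  (len 4)
6) "101"  (len 3)
7) "0110"  (len 4)
8) "110"  (len 3)
9) "1001"  (len 4)
10) "00110"  (len 5)
11) "0110"  (len 4)
12) "110"  (len 3)
13) "1010"  (len 4)
14) "0101111"  (len 7)
15) "101111"  (len 6)
16) "0111110"  (len 7)
17) "111110"  (len 6)
18) "1111001"  (len 7)
19) "11100110"  (len 8)
20) "11001101111"  (len 11)
21) "100110111101"  (len 12)
22) "0011011110110"  (len 13)

001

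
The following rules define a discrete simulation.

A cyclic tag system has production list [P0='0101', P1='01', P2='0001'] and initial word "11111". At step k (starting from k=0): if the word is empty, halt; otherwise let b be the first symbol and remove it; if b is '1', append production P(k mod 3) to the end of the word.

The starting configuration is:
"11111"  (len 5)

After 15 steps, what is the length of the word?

20

[0] "11111"  (len 5)
[1] "11110101"  (len 8)
[2] "111010101"  (len 9)
[3] "110101010001"  (len 12)
[4] "101010100010101"  (len 15)
[5] "0101010001010101"  (len 16)
[6] "101010001010101"  (len 15)
[7] "010100010101010101"  (len 18)
[8] "10100010101010101"  (len 17)
[9] "01000101010101010001"  (len 20)
[10] "1000101010101010001"  (len 19)
[11] "00010101010101000101"  (len 20)
[12] "0010101010101000101"  (len 19)
[13] "010101010101000101"  (len 18)
[14] "10101010101000101"  (len 17)
[15] "01010101010001010001"  (len 20)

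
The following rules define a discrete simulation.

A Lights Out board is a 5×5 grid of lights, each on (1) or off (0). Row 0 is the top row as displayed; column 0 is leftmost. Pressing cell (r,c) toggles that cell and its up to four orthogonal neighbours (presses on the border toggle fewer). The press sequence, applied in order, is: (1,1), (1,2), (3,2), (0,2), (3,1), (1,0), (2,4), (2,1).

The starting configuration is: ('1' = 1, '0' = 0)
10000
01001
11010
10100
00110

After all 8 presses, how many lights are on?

gen 0: 10000
01001
11010
10100
00110
gen 1: 11000
10101
10010
10100
00110
gen 2: 11100
11011
10110
10100
00110
gen 3: 11100
11011
10010
11010
00010
gen 4: 10010
11111
10010
11010
00010
gen 5: 10010
11111
11010
00110
01010
gen 6: 00010
00111
01010
00110
01010
gen 7: 00010
00110
01001
00111
01010
gen 8: 00010
01110
10101
01111
01010

13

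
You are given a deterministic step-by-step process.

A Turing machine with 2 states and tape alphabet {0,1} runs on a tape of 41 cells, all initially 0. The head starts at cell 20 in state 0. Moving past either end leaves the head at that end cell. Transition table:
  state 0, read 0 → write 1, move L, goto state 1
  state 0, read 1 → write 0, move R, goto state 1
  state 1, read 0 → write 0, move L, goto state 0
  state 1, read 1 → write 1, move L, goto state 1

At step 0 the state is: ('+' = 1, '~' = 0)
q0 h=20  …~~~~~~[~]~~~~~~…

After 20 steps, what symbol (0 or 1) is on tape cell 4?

0) q0 h=20  …~~~~~~[~]~~~~~~…
1) q1 h=19  …~~~~~~[~]+~~~~~…
2) q0 h=18  …~~~~~~[~]~+~~~~…
3) q1 h=17  …~~~~~~[~]+~+~~~…
4) q0 h=16  …~~~~~~[~]~+~+~~…
5) q1 h=15  …~~~~~~[~]+~+~+~…
6) q0 h=14  …~~~~~~[~]~+~+~+…
7) q1 h=13  …~~~~~~[~]+~+~+~…
8) q0 h=12  …~~~~~~[~]~+~+~+…
9) q1 h=11  …~~~~~~[~]+~+~+~…
10) q0 h=10  …~~~~~~[~]~+~+~+…
11) q1 h= 9  …~~~~~~[~]+~+~+~…
12) q0 h= 8  …~~~~~~[~]~+~+~+…
13) q1 h= 7  …~~~~~~[~]+~+~+~…
14) q0 h= 6  |~~~~~~[~]~+~+~+…
15) q1 h= 5  |~~~~~[~]+~+~+~…
16) q0 h= 4  |~~~~[~]~+~+~+…
17) q1 h= 3  |~~~[~]+~+~+~…
18) q0 h= 2  |~~[~]~+~+~+…
19) q1 h= 1  |~[~]+~+~+~…
20) q0 h= 0  |[~]~+~+~+…

1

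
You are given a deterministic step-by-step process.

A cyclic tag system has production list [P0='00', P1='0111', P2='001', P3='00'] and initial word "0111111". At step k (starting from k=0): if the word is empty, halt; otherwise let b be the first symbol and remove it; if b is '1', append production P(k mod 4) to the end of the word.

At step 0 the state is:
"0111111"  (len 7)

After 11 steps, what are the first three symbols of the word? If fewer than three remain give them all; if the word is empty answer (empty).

001

step 0: "0111111"  (len 7)
step 1: "111111"  (len 6)
step 2: "111110111"  (len 9)
step 3: "11110111001"  (len 11)
step 4: "111011100100"  (len 12)
step 5: "1101110010000"  (len 13)
step 6: "1011100100000111"  (len 16)
step 7: "011100100000111001"  (len 18)
step 8: "11100100000111001"  (len 17)
step 9: "110010000011100100"  (len 18)
step 10: "100100000111001000111"  (len 21)
step 11: "00100000111001000111001"  (len 23)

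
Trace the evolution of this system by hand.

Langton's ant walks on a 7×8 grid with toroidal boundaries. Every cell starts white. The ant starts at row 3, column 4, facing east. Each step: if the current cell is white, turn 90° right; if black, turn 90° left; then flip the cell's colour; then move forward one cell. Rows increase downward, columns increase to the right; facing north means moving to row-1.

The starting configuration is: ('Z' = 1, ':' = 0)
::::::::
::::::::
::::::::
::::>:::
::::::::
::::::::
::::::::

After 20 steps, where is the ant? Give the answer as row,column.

step 0: ::::::::
::::::::
::::::::
::::>:::
::::::::
::::::::
::::::::
step 1: ::::::::
::::::::
::::::::
::::Z:::
::::v:::
::::::::
::::::::
step 2: ::::::::
::::::::
::::::::
::::Z:::
:::<Z:::
::::::::
::::::::
step 3: ::::::::
::::::::
::::::::
:::^Z:::
:::ZZ:::
::::::::
::::::::
step 4: ::::::::
::::::::
::::::::
:::Z>:::
:::ZZ:::
::::::::
::::::::
step 5: ::::::::
::::::::
::::^:::
:::Z::::
:::ZZ:::
::::::::
::::::::
step 6: ::::::::
::::::::
::::Z>::
:::Z::::
:::ZZ:::
::::::::
::::::::
step 7: ::::::::
::::::::
::::ZZ::
:::Z:v::
:::ZZ:::
::::::::
::::::::
step 8: ::::::::
::::::::
::::ZZ::
:::Z<Z::
:::ZZ:::
::::::::
::::::::
step 9: ::::::::
::::::::
::::^Z::
:::ZZZ::
:::ZZ:::
::::::::
::::::::
step 10: ::::::::
::::::::
:::<:Z::
:::ZZZ::
:::ZZ:::
::::::::
::::::::
step 11: ::::::::
:::^::::
:::Z:Z::
:::ZZZ::
:::ZZ:::
::::::::
::::::::
step 12: ::::::::
:::Z>:::
:::Z:Z::
:::ZZZ::
:::ZZ:::
::::::::
::::::::
step 13: ::::::::
:::ZZ:::
:::ZvZ::
:::ZZZ::
:::ZZ:::
::::::::
::::::::
step 14: ::::::::
:::ZZ:::
:::<ZZ::
:::ZZZ::
:::ZZ:::
::::::::
::::::::
step 15: ::::::::
:::ZZ:::
::::ZZ::
:::vZZ::
:::ZZ:::
::::::::
::::::::
step 16: ::::::::
:::ZZ:::
::::ZZ::
::::>Z::
:::ZZ:::
::::::::
::::::::
step 17: ::::::::
:::ZZ:::
::::^Z::
:::::Z::
:::ZZ:::
::::::::
::::::::
step 18: ::::::::
:::ZZ:::
:::<:Z::
:::::Z::
:::ZZ:::
::::::::
::::::::
step 19: ::::::::
:::^Z:::
:::Z:Z::
:::::Z::
:::ZZ:::
::::::::
::::::::
step 20: ::::::::
::<:Z:::
:::Z:Z::
:::::Z::
:::ZZ:::
::::::::
::::::::

1,2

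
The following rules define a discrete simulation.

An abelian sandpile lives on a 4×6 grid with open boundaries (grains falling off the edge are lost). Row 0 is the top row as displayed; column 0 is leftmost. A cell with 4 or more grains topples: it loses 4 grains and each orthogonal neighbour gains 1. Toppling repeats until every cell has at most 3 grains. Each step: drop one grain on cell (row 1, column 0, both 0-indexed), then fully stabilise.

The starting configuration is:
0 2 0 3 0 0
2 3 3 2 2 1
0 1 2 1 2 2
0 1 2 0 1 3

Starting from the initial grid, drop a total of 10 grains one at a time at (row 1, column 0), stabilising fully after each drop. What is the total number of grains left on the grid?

40

t=0: 0 2 0 3 0 0
2 3 3 2 2 1
0 1 2 1 2 2
0 1 2 0 1 3
t=1: 0 2 0 3 0 0
3 3 3 2 2 1
0 1 2 1 2 2
0 1 2 0 1 3
t=2: 1 3 1 3 0 0
1 1 0 3 2 1
1 2 3 1 2 2
0 1 2 0 1 3
t=3: 1 3 1 3 0 0
2 1 0 3 2 1
1 2 3 1 2 2
0 1 2 0 1 3
t=4: 1 3 1 3 0 0
3 1 0 3 2 1
1 2 3 1 2 2
0 1 2 0 1 3
t=5: 2 3 1 3 0 0
0 2 0 3 2 1
2 2 3 1 2 2
0 1 2 0 1 3
t=6: 2 3 1 3 0 0
1 2 0 3 2 1
2 2 3 1 2 2
0 1 2 0 1 3
t=7: 2 3 1 3 0 0
2 2 0 3 2 1
2 2 3 1 2 2
0 1 2 0 1 3
t=8: 2 3 1 3 0 0
3 2 0 3 2 1
2 2 3 1 2 2
0 1 2 0 1 3
t=9: 3 3 1 3 0 0
0 3 0 3 2 1
3 2 3 1 2 2
0 1 2 0 1 3
t=10: 3 3 1 3 0 0
1 3 0 3 2 1
3 2 3 1 2 2
0 1 2 0 1 3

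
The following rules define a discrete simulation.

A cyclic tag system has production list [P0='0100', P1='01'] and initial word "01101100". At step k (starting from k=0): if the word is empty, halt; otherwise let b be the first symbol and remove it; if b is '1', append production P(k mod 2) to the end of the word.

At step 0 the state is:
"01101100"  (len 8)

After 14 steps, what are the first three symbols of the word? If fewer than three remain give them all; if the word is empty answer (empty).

010

k=0  "01101100"  (len 8)
k=1  "1101100"  (len 7)
k=2  "10110001"  (len 8)
k=3  "01100010100"  (len 11)
k=4  "1100010100"  (len 10)
k=5  "1000101000100"  (len 13)
k=6  "00010100010001"  (len 14)
k=7  "0010100010001"  (len 13)
k=8  "010100010001"  (len 12)
k=9  "10100010001"  (len 11)
k=10  "010001000101"  (len 12)
k=11  "10001000101"  (len 11)
k=12  "000100010101"  (len 12)
k=13  "00100010101"  (len 11)
k=14  "0100010101"  (len 10)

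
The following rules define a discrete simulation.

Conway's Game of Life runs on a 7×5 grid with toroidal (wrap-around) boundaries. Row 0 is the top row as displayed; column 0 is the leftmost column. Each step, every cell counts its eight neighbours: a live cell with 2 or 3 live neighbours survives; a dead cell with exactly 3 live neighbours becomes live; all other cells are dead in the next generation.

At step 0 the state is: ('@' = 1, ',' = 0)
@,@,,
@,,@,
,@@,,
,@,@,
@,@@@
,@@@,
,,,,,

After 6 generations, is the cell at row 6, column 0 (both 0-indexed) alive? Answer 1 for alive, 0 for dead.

k=0  @,@,,
@,,@,
,@@,,
,@,@,
@,@@@
,@@@,
,,,,,
k=1  ,@,,@
@,,@@
@@,@@
,,,,,
@,,,,
@@,,,
,,,@,
k=2  ,,@,,
,,,,,
,@@@,
,@,,,
@@,,,
@@,,@
,@@,@
k=3  ,@@@,
,@,@,
,@@,,
,,,,,
,,@,@
,,,@@
,,@,@
k=4  @@,,@
@,,@,
,@@,,
,@@@,
,,,,@
@,@,@
@@,,@
k=5  ,,@@,
,,,@,
@,,,@
@@,@,
,,,,@
,,,,,
,,@,,
k=6  ,,@@,
,,@@,
@@@@,
,@,@,
@,,,@
,,,,,
,,@@,

0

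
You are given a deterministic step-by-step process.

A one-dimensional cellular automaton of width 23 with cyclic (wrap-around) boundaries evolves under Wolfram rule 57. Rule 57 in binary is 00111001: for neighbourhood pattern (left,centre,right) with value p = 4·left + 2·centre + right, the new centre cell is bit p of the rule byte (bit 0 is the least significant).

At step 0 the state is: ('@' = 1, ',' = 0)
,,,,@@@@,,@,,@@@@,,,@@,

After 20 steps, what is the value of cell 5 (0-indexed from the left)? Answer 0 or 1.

0) ,,,,@@@@,,@,,@@@@,,,@@,
1) @@@,@,,,@,,@,@,,,@@,@,@
2) ,,,@,@@,,@,,@,@@,@,@,@@
3) @@,,@@,@,,@,,@@,@,@,@@,
4) @,@,@,@,@,,@,@,@,@,@@,@
5) ,@,@,@,@,@,,@,@,@,@@,@@
6) @,@,@,@,@,@,,@,@,@@,@@,
7) ,@,@,@,@,@,@,,@,@@,@@,@
8) @,@,@,@,@,@,@,,@@,@@,@,
9) ,@,@,@,@,@,@,@,@,@@,@,@
10) @,@,@,@,@,@,@,@,@@,@,@,
11) ,@,@,@,@,@,@,@,@@,@,@,@
12) @,@,@,@,@,@,@,@@,@,@,@,
13) ,@,@,@,@,@,@,@@,@,@,@,@
14) @,@,@,@,@,@,@@,@,@,@,@,
15) ,@,@,@,@,@,@@,@,@,@,@,@
16) @,@,@,@,@,@@,@,@,@,@,@,
17) ,@,@,@,@,@@,@,@,@,@,@,@
18) @,@,@,@,@@,@,@,@,@,@,@,
19) ,@,@,@,@@,@,@,@,@,@,@,@
20) @,@,@,@@,@,@,@,@,@,@,@,

0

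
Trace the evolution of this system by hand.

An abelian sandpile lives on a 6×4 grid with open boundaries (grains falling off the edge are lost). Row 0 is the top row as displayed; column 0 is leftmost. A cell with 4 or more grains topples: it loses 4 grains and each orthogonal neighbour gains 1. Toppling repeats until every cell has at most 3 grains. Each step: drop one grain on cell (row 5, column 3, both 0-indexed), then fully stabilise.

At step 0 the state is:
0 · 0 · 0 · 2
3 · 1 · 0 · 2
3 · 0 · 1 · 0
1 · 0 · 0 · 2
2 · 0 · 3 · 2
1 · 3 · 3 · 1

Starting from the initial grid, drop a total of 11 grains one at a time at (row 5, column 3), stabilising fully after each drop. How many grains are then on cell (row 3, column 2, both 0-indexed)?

1

t=0: 0 · 0 · 0 · 2
3 · 1 · 0 · 2
3 · 0 · 1 · 0
1 · 0 · 0 · 2
2 · 0 · 3 · 2
1 · 3 · 3 · 1
t=1: 0 · 0 · 0 · 2
3 · 1 · 0 · 2
3 · 0 · 1 · 0
1 · 0 · 0 · 2
2 · 0 · 3 · 2
1 · 3 · 3 · 2
t=2: 0 · 0 · 0 · 2
3 · 1 · 0 · 2
3 · 0 · 1 · 0
1 · 0 · 0 · 2
2 · 0 · 3 · 2
1 · 3 · 3 · 3
t=3: 0 · 0 · 0 · 2
3 · 1 · 0 · 2
3 · 0 · 1 · 0
1 · 0 · 1 · 3
2 · 2 · 1 · 0
2 · 0 · 2 · 2
t=4: 0 · 0 · 0 · 2
3 · 1 · 0 · 2
3 · 0 · 1 · 0
1 · 0 · 1 · 3
2 · 2 · 1 · 0
2 · 0 · 2 · 3
t=5: 0 · 0 · 0 · 2
3 · 1 · 0 · 2
3 · 0 · 1 · 0
1 · 0 · 1 · 3
2 · 2 · 1 · 1
2 · 0 · 3 · 0
t=6: 0 · 0 · 0 · 2
3 · 1 · 0 · 2
3 · 0 · 1 · 0
1 · 0 · 1 · 3
2 · 2 · 1 · 1
2 · 0 · 3 · 1
t=7: 0 · 0 · 0 · 2
3 · 1 · 0 · 2
3 · 0 · 1 · 0
1 · 0 · 1 · 3
2 · 2 · 1 · 1
2 · 0 · 3 · 2
t=8: 0 · 0 · 0 · 2
3 · 1 · 0 · 2
3 · 0 · 1 · 0
1 · 0 · 1 · 3
2 · 2 · 1 · 1
2 · 0 · 3 · 3
t=9: 0 · 0 · 0 · 2
3 · 1 · 0 · 2
3 · 0 · 1 · 0
1 · 0 · 1 · 3
2 · 2 · 2 · 2
2 · 1 · 0 · 1
t=10: 0 · 0 · 0 · 2
3 · 1 · 0 · 2
3 · 0 · 1 · 0
1 · 0 · 1 · 3
2 · 2 · 2 · 2
2 · 1 · 0 · 2
t=11: 0 · 0 · 0 · 2
3 · 1 · 0 · 2
3 · 0 · 1 · 0
1 · 0 · 1 · 3
2 · 2 · 2 · 2
2 · 1 · 0 · 3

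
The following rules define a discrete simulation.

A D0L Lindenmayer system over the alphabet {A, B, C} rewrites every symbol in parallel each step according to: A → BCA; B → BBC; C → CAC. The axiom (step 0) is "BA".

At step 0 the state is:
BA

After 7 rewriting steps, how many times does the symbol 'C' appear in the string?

step 0: BA
step 1: BBCBCA
step 2: BBCBBCCACBBCCACBCA
step 3: BBCBBCCACBBCBBCCACCACBCACACBBCBBCCACCACBCACACBBCCACBCA
step 4: BBCBBCCACBBCBBCCACCACBCACACBBCBBCCACBBCBBCCACCACBCACACCACB…ACACCACBCACACBBCCACBCACACBCACACBBCBBCCACCACBCACACBBCCACBCA  (len 162)
step 5: BBCBBCCACBBCBBCCACCACBCACACBBCBBCCACBBCBBCCACCACBCACACCACB…ACACCACBCACACBBCCACBCACACBCACACBBCBBCCACCACBCACACBBCCACBCA  (len 486)
step 6: BBCBBCCACBBCBBCCACCACBCACACBBCBBCCACBBCBBCCACCACBCACACCACB…ACACCACBCACACBBCCACBCACACBCACACBBCBBCCACCACBCACACBBCCACBCA  (len 1458)
step 7: BBCBBCCACBBCBBCCACCACBCACACBBCBBCCACBBCBBCCACCACBCACACCACB…ACACCACBCACACBBCCACBCACACBCACACBBCBBCCACCACBCACACBBCCACBCA  (len 4374)

2186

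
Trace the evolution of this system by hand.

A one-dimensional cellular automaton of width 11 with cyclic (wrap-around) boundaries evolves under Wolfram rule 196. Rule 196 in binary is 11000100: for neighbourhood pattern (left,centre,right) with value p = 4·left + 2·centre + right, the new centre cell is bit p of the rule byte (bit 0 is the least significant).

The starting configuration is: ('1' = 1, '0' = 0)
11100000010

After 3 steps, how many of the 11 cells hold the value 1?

t=0: 11100000010
t=1: 01100000010
t=2: 00100000010
t=3: 00100000010

2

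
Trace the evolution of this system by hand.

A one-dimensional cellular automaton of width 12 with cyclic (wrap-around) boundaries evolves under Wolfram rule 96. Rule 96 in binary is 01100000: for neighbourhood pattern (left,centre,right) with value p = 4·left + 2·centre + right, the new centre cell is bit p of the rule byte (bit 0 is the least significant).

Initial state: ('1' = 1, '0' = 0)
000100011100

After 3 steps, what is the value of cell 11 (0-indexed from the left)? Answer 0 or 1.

0

gen 0: 000100011100
gen 1: 000000000100
gen 2: 000000000000
gen 3: 000000000000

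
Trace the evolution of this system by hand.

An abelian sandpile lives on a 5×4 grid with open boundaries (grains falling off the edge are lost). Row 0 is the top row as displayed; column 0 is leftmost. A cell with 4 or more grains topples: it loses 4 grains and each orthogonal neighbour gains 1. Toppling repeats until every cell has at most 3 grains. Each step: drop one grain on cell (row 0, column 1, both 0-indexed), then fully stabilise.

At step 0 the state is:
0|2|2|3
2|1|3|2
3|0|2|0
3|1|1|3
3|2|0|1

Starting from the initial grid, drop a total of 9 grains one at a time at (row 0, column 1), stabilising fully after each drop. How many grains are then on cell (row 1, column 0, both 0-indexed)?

3

0) 0|2|2|3
2|1|3|2
3|0|2|0
3|1|1|3
3|2|0|1
1) 0|3|2|3
2|1|3|2
3|0|2|0
3|1|1|3
3|2|0|1
2) 1|0|3|3
2|2|3|2
3|0|2|0
3|1|1|3
3|2|0|1
3) 1|1|3|3
2|2|3|2
3|0|2|0
3|1|1|3
3|2|0|1
4) 1|2|3|3
2|2|3|2
3|0|2|0
3|1|1|3
3|2|0|1
5) 1|3|3|3
2|2|3|2
3|0|2|0
3|1|1|3
3|2|0|1
6) 2|2|2|1
3|0|2|0
3|1|3|1
3|1|1|3
3|2|0|1
7) 2|3|2|1
3|0|2|0
3|1|3|1
3|1|1|3
3|2|0|1
8) 3|0|3|1
3|1|2|0
3|1|3|1
3|1|1|3
3|2|0|1
9) 3|1|3|1
3|1|2|0
3|1|3|1
3|1|1|3
3|2|0|1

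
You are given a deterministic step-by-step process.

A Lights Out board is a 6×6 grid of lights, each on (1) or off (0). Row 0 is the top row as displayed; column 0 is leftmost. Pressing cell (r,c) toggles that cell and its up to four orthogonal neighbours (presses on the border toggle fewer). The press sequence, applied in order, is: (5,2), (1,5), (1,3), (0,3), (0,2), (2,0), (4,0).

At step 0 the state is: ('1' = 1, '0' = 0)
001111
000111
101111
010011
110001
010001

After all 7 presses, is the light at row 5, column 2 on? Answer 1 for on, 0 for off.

[0] 001111
000111
101111
010011
110001
010001
[1] 001111
000111
101111
010011
111001
001101
[2] 001110
000100
101110
010011
111001
001101
[3] 001010
001010
101010
010011
111001
001101
[4] 000100
001110
101010
010011
111001
001101
[5] 011000
000110
101010
010011
111001
001101
[6] 011000
100110
011010
110011
111001
001101
[7] 011000
100110
011010
010011
001001
101101

1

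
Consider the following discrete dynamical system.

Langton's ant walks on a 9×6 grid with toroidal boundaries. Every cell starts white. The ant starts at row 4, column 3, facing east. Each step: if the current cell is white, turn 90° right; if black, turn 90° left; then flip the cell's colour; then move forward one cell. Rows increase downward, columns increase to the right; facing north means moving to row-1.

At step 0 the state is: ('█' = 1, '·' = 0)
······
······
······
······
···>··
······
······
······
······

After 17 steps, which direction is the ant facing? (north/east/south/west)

north

k=0  ······
······
······
······
···>··
······
······
······
······
k=1  ······
······
······
······
···█··
···v··
······
······
······
k=2  ······
······
······
······
···█··
··<█··
······
······
······
k=3  ······
······
······
······
··^█··
··██··
······
······
······
k=4  ······
······
······
······
··█>··
··██··
······
······
······
k=5  ······
······
······
···^··
··█···
··██··
······
······
······
k=6  ······
······
······
···█>·
··█···
··██··
······
······
······
k=7  ······
······
······
···██·
··█·v·
··██··
······
······
······
k=8  ······
······
······
···██·
··█<█·
··██··
······
······
······
k=9  ······
······
······
···^█·
··███·
··██··
······
······
······
k=10  ······
······
······
··<·█·
··███·
··██··
······
······
······
k=11  ······
······
··^···
··█·█·
··███·
··██··
······
······
······
k=12  ······
······
··█>··
··█·█·
··███·
··██··
······
······
······
k=13  ······
······
··██··
··█v█·
··███·
··██··
······
······
······
k=14  ······
······
··██··
··<██·
··███·
··██··
······
······
······
k=15  ······
······
··██··
···██·
··v██·
··██··
······
······
······
k=16  ······
······
··██··
···██·
···>█·
··██··
······
······
······
k=17  ······
······
··██··
···^█·
····█·
··██··
······
······
······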